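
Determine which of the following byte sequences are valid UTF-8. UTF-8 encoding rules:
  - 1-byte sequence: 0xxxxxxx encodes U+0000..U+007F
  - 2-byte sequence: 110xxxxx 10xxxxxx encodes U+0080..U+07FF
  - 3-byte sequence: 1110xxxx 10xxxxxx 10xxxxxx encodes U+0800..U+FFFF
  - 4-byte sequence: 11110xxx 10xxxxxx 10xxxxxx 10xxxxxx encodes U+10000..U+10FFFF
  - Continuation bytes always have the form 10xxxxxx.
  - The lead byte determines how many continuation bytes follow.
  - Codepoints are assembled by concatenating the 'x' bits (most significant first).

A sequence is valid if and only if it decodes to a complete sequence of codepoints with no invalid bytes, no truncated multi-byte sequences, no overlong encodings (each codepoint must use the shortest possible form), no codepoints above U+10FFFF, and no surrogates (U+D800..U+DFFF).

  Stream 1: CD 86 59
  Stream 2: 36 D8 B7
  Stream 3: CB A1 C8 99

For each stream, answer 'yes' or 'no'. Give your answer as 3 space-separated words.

Stream 1: decodes cleanly. VALID
Stream 2: decodes cleanly. VALID
Stream 3: decodes cleanly. VALID

Answer: yes yes yes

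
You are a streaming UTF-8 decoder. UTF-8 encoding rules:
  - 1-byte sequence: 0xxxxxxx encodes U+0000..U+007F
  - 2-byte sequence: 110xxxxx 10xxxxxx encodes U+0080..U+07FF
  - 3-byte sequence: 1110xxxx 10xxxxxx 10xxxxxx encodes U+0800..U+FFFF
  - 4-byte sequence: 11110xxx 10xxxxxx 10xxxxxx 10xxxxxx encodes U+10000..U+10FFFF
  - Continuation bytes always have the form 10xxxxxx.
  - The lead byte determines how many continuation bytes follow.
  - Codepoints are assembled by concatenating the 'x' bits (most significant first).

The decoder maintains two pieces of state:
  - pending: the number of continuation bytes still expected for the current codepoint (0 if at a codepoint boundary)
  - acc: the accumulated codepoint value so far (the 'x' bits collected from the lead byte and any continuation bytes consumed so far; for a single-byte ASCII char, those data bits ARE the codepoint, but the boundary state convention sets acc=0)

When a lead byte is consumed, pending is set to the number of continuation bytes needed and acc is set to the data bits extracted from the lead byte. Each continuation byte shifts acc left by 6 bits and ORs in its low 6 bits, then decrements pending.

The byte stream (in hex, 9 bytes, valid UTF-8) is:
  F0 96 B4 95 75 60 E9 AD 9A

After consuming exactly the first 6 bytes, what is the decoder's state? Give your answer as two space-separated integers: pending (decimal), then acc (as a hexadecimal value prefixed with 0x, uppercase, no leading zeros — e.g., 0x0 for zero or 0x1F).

Answer: 0 0x0

Derivation:
Byte[0]=F0: 4-byte lead. pending=3, acc=0x0
Byte[1]=96: continuation. acc=(acc<<6)|0x16=0x16, pending=2
Byte[2]=B4: continuation. acc=(acc<<6)|0x34=0x5B4, pending=1
Byte[3]=95: continuation. acc=(acc<<6)|0x15=0x16D15, pending=0
Byte[4]=75: 1-byte. pending=0, acc=0x0
Byte[5]=60: 1-byte. pending=0, acc=0x0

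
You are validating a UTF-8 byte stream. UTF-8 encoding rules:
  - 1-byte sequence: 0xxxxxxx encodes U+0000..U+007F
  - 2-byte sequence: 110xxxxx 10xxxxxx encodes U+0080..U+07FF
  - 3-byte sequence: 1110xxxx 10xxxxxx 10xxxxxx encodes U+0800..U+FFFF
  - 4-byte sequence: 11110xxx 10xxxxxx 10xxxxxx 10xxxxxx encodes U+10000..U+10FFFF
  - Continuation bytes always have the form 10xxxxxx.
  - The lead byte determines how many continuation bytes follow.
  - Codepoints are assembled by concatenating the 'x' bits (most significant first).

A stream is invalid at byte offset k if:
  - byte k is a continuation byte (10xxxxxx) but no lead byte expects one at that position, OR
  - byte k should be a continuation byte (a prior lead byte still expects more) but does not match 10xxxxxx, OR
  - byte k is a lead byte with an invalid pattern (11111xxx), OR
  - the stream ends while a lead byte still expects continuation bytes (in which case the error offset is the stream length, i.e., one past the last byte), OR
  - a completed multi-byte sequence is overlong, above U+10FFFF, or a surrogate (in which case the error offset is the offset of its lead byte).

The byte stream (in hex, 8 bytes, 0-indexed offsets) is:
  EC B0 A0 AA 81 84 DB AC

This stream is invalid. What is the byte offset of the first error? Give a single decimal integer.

Byte[0]=EC: 3-byte lead, need 2 cont bytes. acc=0xC
Byte[1]=B0: continuation. acc=(acc<<6)|0x30=0x330
Byte[2]=A0: continuation. acc=(acc<<6)|0x20=0xCC20
Completed: cp=U+CC20 (starts at byte 0)
Byte[3]=AA: INVALID lead byte (not 0xxx/110x/1110/11110)

Answer: 3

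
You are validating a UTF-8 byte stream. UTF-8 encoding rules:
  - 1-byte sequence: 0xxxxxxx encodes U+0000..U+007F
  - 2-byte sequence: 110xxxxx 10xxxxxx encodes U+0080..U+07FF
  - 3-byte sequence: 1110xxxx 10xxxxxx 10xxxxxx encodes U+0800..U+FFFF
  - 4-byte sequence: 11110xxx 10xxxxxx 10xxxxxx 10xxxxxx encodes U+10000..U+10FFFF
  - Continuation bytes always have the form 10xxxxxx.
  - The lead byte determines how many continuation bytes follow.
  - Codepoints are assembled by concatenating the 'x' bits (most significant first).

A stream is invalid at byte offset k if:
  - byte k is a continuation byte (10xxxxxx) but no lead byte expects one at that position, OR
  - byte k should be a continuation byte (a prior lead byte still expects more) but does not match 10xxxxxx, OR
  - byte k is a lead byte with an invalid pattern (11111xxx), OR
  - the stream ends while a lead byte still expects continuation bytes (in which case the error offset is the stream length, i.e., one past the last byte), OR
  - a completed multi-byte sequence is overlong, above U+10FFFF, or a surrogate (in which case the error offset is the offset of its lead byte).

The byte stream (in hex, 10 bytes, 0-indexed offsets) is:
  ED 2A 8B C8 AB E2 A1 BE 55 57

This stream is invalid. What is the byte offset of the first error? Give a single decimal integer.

Byte[0]=ED: 3-byte lead, need 2 cont bytes. acc=0xD
Byte[1]=2A: expected 10xxxxxx continuation. INVALID

Answer: 1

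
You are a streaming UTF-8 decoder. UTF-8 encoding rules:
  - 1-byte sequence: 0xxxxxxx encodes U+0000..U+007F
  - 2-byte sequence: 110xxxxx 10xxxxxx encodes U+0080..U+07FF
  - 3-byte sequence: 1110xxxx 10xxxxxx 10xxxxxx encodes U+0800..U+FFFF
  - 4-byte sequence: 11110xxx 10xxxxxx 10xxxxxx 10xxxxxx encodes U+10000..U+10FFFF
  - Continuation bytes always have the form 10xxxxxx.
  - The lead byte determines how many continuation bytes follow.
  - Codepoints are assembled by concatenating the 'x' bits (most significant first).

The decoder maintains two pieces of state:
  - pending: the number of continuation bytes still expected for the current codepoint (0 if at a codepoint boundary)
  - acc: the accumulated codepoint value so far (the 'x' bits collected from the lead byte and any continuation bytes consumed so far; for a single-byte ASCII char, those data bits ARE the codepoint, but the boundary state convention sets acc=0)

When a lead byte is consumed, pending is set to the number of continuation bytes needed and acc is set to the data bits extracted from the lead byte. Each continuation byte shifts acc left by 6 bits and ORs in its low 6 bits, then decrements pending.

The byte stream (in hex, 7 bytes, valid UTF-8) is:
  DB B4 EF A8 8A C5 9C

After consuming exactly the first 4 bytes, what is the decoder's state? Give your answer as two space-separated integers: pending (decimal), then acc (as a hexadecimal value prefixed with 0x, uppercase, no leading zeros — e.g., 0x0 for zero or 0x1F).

Byte[0]=DB: 2-byte lead. pending=1, acc=0x1B
Byte[1]=B4: continuation. acc=(acc<<6)|0x34=0x6F4, pending=0
Byte[2]=EF: 3-byte lead. pending=2, acc=0xF
Byte[3]=A8: continuation. acc=(acc<<6)|0x28=0x3E8, pending=1

Answer: 1 0x3E8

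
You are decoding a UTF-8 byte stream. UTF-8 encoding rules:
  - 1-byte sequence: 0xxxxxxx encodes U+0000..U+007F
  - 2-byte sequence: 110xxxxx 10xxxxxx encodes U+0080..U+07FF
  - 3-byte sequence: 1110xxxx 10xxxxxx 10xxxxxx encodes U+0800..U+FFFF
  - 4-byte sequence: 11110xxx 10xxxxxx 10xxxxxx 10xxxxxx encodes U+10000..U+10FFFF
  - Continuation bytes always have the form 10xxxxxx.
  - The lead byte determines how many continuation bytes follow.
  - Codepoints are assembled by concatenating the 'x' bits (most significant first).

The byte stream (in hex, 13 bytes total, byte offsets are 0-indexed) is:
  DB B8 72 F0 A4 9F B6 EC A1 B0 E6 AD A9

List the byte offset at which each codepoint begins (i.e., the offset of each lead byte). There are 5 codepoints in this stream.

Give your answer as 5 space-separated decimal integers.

Byte[0]=DB: 2-byte lead, need 1 cont bytes. acc=0x1B
Byte[1]=B8: continuation. acc=(acc<<6)|0x38=0x6F8
Completed: cp=U+06F8 (starts at byte 0)
Byte[2]=72: 1-byte ASCII. cp=U+0072
Byte[3]=F0: 4-byte lead, need 3 cont bytes. acc=0x0
Byte[4]=A4: continuation. acc=(acc<<6)|0x24=0x24
Byte[5]=9F: continuation. acc=(acc<<6)|0x1F=0x91F
Byte[6]=B6: continuation. acc=(acc<<6)|0x36=0x247F6
Completed: cp=U+247F6 (starts at byte 3)
Byte[7]=EC: 3-byte lead, need 2 cont bytes. acc=0xC
Byte[8]=A1: continuation. acc=(acc<<6)|0x21=0x321
Byte[9]=B0: continuation. acc=(acc<<6)|0x30=0xC870
Completed: cp=U+C870 (starts at byte 7)
Byte[10]=E6: 3-byte lead, need 2 cont bytes. acc=0x6
Byte[11]=AD: continuation. acc=(acc<<6)|0x2D=0x1AD
Byte[12]=A9: continuation. acc=(acc<<6)|0x29=0x6B69
Completed: cp=U+6B69 (starts at byte 10)

Answer: 0 2 3 7 10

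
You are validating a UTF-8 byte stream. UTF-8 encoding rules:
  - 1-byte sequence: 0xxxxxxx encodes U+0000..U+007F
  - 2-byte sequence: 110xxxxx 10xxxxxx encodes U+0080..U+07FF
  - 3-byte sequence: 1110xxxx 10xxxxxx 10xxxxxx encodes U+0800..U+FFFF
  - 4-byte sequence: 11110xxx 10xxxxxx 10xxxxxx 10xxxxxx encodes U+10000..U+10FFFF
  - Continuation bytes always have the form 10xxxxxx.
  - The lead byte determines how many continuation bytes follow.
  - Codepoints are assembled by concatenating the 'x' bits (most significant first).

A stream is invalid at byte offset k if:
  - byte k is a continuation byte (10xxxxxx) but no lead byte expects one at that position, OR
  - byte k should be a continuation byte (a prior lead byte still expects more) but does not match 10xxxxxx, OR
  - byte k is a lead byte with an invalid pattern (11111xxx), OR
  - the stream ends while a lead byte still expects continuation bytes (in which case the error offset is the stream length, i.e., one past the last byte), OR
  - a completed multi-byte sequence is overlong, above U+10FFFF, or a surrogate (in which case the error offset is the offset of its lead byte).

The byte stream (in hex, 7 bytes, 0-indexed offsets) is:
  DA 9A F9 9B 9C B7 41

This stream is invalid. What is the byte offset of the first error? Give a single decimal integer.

Byte[0]=DA: 2-byte lead, need 1 cont bytes. acc=0x1A
Byte[1]=9A: continuation. acc=(acc<<6)|0x1A=0x69A
Completed: cp=U+069A (starts at byte 0)
Byte[2]=F9: INVALID lead byte (not 0xxx/110x/1110/11110)

Answer: 2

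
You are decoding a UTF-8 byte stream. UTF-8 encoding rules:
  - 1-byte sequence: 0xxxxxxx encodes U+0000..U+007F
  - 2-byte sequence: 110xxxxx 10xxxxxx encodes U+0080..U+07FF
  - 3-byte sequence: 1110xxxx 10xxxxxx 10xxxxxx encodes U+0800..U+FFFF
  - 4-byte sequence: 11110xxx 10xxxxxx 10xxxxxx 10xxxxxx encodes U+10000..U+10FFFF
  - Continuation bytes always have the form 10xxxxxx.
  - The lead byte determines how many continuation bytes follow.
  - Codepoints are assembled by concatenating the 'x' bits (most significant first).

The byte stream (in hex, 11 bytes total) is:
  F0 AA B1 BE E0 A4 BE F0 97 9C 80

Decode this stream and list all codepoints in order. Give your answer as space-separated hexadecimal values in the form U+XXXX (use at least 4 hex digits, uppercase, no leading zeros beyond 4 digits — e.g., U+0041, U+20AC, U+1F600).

Byte[0]=F0: 4-byte lead, need 3 cont bytes. acc=0x0
Byte[1]=AA: continuation. acc=(acc<<6)|0x2A=0x2A
Byte[2]=B1: continuation. acc=(acc<<6)|0x31=0xAB1
Byte[3]=BE: continuation. acc=(acc<<6)|0x3E=0x2AC7E
Completed: cp=U+2AC7E (starts at byte 0)
Byte[4]=E0: 3-byte lead, need 2 cont bytes. acc=0x0
Byte[5]=A4: continuation. acc=(acc<<6)|0x24=0x24
Byte[6]=BE: continuation. acc=(acc<<6)|0x3E=0x93E
Completed: cp=U+093E (starts at byte 4)
Byte[7]=F0: 4-byte lead, need 3 cont bytes. acc=0x0
Byte[8]=97: continuation. acc=(acc<<6)|0x17=0x17
Byte[9]=9C: continuation. acc=(acc<<6)|0x1C=0x5DC
Byte[10]=80: continuation. acc=(acc<<6)|0x00=0x17700
Completed: cp=U+17700 (starts at byte 7)

Answer: U+2AC7E U+093E U+17700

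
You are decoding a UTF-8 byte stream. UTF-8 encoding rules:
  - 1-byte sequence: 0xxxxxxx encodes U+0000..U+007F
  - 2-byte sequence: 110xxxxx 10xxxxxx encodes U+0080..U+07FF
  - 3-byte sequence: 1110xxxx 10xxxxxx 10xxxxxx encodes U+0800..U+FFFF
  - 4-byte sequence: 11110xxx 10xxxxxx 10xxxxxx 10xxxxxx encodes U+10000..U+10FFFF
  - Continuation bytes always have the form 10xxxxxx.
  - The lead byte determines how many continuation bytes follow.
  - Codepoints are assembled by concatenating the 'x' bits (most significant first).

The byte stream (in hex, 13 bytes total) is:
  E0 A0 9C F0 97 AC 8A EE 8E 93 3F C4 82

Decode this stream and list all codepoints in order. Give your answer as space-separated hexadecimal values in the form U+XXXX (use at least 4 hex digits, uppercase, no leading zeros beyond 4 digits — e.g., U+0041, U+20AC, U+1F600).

Answer: U+081C U+17B0A U+E393 U+003F U+0102

Derivation:
Byte[0]=E0: 3-byte lead, need 2 cont bytes. acc=0x0
Byte[1]=A0: continuation. acc=(acc<<6)|0x20=0x20
Byte[2]=9C: continuation. acc=(acc<<6)|0x1C=0x81C
Completed: cp=U+081C (starts at byte 0)
Byte[3]=F0: 4-byte lead, need 3 cont bytes. acc=0x0
Byte[4]=97: continuation. acc=(acc<<6)|0x17=0x17
Byte[5]=AC: continuation. acc=(acc<<6)|0x2C=0x5EC
Byte[6]=8A: continuation. acc=(acc<<6)|0x0A=0x17B0A
Completed: cp=U+17B0A (starts at byte 3)
Byte[7]=EE: 3-byte lead, need 2 cont bytes. acc=0xE
Byte[8]=8E: continuation. acc=(acc<<6)|0x0E=0x38E
Byte[9]=93: continuation. acc=(acc<<6)|0x13=0xE393
Completed: cp=U+E393 (starts at byte 7)
Byte[10]=3F: 1-byte ASCII. cp=U+003F
Byte[11]=C4: 2-byte lead, need 1 cont bytes. acc=0x4
Byte[12]=82: continuation. acc=(acc<<6)|0x02=0x102
Completed: cp=U+0102 (starts at byte 11)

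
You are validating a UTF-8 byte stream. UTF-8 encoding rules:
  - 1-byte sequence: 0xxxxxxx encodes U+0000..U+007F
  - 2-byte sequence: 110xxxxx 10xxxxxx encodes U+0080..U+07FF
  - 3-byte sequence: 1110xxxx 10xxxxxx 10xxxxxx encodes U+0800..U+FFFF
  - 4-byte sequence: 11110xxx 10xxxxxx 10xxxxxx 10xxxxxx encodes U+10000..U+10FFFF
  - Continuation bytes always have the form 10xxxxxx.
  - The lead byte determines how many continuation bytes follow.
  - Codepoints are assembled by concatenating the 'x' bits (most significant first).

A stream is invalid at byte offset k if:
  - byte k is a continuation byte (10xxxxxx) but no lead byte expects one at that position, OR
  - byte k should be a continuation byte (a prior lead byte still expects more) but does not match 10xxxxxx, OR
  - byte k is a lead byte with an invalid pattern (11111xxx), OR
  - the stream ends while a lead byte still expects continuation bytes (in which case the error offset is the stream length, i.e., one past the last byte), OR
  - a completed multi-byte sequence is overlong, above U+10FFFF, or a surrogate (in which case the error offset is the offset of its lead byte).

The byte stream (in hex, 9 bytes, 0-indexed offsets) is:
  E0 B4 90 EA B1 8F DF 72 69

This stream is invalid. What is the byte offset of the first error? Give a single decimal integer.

Answer: 7

Derivation:
Byte[0]=E0: 3-byte lead, need 2 cont bytes. acc=0x0
Byte[1]=B4: continuation. acc=(acc<<6)|0x34=0x34
Byte[2]=90: continuation. acc=(acc<<6)|0x10=0xD10
Completed: cp=U+0D10 (starts at byte 0)
Byte[3]=EA: 3-byte lead, need 2 cont bytes. acc=0xA
Byte[4]=B1: continuation. acc=(acc<<6)|0x31=0x2B1
Byte[5]=8F: continuation. acc=(acc<<6)|0x0F=0xAC4F
Completed: cp=U+AC4F (starts at byte 3)
Byte[6]=DF: 2-byte lead, need 1 cont bytes. acc=0x1F
Byte[7]=72: expected 10xxxxxx continuation. INVALID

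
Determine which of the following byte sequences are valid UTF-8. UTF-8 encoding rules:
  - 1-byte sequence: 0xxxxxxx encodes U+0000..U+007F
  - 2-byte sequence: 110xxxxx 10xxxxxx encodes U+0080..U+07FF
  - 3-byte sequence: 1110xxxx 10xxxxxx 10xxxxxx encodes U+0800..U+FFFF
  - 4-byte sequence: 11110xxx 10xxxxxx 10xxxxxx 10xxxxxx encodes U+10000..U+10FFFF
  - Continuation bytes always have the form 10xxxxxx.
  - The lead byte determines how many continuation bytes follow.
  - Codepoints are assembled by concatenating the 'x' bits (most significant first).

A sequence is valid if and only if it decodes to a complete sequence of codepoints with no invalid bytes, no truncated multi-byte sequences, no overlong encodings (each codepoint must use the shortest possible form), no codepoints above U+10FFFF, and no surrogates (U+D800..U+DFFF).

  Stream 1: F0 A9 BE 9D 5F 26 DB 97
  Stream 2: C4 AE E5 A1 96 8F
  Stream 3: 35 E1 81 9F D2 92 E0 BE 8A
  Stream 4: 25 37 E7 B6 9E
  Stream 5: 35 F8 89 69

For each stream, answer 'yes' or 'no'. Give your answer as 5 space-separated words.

Answer: yes no yes yes no

Derivation:
Stream 1: decodes cleanly. VALID
Stream 2: error at byte offset 5. INVALID
Stream 3: decodes cleanly. VALID
Stream 4: decodes cleanly. VALID
Stream 5: error at byte offset 1. INVALID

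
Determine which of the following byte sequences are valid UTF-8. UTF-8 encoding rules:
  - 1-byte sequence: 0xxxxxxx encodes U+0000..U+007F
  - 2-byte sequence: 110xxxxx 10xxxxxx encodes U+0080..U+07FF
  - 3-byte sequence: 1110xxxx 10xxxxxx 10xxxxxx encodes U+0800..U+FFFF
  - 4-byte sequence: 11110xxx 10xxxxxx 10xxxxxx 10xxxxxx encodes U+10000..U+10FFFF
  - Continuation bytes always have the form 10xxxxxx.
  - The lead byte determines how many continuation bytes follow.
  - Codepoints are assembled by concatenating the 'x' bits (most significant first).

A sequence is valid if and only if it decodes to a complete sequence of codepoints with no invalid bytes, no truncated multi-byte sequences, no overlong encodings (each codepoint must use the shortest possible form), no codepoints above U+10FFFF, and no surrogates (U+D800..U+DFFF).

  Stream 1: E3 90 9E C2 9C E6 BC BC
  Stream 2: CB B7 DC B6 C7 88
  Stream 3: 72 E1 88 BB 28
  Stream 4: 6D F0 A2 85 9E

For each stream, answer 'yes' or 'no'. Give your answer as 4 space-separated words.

Stream 1: decodes cleanly. VALID
Stream 2: decodes cleanly. VALID
Stream 3: decodes cleanly. VALID
Stream 4: decodes cleanly. VALID

Answer: yes yes yes yes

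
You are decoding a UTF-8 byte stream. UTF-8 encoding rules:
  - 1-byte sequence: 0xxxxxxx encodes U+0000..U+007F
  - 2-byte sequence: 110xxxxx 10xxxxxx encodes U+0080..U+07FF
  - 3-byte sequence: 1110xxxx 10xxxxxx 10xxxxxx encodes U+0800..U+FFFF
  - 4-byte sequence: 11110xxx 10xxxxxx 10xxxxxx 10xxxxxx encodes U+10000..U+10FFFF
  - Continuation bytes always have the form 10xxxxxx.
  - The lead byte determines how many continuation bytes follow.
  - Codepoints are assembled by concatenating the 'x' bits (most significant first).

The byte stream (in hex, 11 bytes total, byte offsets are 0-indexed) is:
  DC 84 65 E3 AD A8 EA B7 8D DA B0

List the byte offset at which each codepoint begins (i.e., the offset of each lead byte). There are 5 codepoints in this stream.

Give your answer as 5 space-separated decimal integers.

Byte[0]=DC: 2-byte lead, need 1 cont bytes. acc=0x1C
Byte[1]=84: continuation. acc=(acc<<6)|0x04=0x704
Completed: cp=U+0704 (starts at byte 0)
Byte[2]=65: 1-byte ASCII. cp=U+0065
Byte[3]=E3: 3-byte lead, need 2 cont bytes. acc=0x3
Byte[4]=AD: continuation. acc=(acc<<6)|0x2D=0xED
Byte[5]=A8: continuation. acc=(acc<<6)|0x28=0x3B68
Completed: cp=U+3B68 (starts at byte 3)
Byte[6]=EA: 3-byte lead, need 2 cont bytes. acc=0xA
Byte[7]=B7: continuation. acc=(acc<<6)|0x37=0x2B7
Byte[8]=8D: continuation. acc=(acc<<6)|0x0D=0xADCD
Completed: cp=U+ADCD (starts at byte 6)
Byte[9]=DA: 2-byte lead, need 1 cont bytes. acc=0x1A
Byte[10]=B0: continuation. acc=(acc<<6)|0x30=0x6B0
Completed: cp=U+06B0 (starts at byte 9)

Answer: 0 2 3 6 9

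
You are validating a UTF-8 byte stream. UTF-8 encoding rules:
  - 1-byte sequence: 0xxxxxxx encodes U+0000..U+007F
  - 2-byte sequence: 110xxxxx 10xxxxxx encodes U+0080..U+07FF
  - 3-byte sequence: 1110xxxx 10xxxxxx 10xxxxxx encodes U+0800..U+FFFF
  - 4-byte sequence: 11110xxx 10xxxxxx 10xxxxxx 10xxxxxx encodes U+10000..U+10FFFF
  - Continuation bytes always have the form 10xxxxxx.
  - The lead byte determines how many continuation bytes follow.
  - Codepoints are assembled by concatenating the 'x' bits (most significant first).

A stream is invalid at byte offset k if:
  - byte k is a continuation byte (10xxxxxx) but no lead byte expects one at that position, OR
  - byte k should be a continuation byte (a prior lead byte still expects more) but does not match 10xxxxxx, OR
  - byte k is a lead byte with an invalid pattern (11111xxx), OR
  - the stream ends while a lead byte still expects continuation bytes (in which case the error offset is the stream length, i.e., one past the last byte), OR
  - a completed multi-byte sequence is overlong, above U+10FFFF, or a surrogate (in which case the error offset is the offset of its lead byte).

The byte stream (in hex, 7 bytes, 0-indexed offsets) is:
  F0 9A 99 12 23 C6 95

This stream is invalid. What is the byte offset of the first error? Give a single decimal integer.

Answer: 3

Derivation:
Byte[0]=F0: 4-byte lead, need 3 cont bytes. acc=0x0
Byte[1]=9A: continuation. acc=(acc<<6)|0x1A=0x1A
Byte[2]=99: continuation. acc=(acc<<6)|0x19=0x699
Byte[3]=12: expected 10xxxxxx continuation. INVALID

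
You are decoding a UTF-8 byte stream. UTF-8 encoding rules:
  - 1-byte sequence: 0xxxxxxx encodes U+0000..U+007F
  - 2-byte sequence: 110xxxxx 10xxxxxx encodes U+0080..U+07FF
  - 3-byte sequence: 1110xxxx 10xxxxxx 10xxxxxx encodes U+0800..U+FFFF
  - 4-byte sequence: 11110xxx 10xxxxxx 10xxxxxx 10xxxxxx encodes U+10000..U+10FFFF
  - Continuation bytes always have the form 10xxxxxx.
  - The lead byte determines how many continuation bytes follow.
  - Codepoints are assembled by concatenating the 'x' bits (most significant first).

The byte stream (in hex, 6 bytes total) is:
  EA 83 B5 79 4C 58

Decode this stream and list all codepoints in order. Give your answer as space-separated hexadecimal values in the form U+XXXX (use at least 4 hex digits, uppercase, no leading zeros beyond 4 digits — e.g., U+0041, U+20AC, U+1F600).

Answer: U+A0F5 U+0079 U+004C U+0058

Derivation:
Byte[0]=EA: 3-byte lead, need 2 cont bytes. acc=0xA
Byte[1]=83: continuation. acc=(acc<<6)|0x03=0x283
Byte[2]=B5: continuation. acc=(acc<<6)|0x35=0xA0F5
Completed: cp=U+A0F5 (starts at byte 0)
Byte[3]=79: 1-byte ASCII. cp=U+0079
Byte[4]=4C: 1-byte ASCII. cp=U+004C
Byte[5]=58: 1-byte ASCII. cp=U+0058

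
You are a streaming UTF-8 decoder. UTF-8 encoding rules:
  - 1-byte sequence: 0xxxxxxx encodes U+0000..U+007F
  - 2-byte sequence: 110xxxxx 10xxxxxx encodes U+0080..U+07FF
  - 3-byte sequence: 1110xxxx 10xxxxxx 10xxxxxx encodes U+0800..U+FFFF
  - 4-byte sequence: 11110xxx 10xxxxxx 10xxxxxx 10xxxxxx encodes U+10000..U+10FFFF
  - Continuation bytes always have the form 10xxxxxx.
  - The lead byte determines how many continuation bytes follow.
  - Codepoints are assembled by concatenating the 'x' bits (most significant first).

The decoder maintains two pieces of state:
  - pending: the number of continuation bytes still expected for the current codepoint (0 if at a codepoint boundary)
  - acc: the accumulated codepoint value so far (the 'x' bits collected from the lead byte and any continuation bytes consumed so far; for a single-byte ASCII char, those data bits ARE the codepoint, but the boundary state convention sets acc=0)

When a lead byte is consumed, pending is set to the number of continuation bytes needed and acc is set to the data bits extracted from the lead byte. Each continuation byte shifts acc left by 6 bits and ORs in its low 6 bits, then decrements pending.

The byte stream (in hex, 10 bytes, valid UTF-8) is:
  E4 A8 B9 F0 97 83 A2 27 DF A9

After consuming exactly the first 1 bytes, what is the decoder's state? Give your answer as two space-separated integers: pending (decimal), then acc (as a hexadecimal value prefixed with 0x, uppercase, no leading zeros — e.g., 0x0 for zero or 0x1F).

Byte[0]=E4: 3-byte lead. pending=2, acc=0x4

Answer: 2 0x4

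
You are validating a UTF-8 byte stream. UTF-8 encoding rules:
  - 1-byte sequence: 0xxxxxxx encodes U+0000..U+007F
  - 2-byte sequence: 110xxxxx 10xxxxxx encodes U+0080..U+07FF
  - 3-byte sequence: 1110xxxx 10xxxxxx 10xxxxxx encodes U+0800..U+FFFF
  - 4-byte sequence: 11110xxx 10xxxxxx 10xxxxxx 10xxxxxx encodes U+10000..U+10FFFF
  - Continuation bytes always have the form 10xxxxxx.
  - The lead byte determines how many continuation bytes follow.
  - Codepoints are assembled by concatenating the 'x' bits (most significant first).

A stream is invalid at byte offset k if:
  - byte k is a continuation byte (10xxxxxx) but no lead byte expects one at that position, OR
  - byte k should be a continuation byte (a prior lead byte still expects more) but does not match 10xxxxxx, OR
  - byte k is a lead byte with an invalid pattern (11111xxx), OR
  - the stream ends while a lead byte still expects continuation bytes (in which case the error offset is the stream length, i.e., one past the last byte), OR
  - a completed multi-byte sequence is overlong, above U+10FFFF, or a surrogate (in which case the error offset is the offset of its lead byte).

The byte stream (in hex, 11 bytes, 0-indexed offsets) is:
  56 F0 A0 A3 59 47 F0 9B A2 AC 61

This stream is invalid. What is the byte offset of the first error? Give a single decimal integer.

Answer: 4

Derivation:
Byte[0]=56: 1-byte ASCII. cp=U+0056
Byte[1]=F0: 4-byte lead, need 3 cont bytes. acc=0x0
Byte[2]=A0: continuation. acc=(acc<<6)|0x20=0x20
Byte[3]=A3: continuation. acc=(acc<<6)|0x23=0x823
Byte[4]=59: expected 10xxxxxx continuation. INVALID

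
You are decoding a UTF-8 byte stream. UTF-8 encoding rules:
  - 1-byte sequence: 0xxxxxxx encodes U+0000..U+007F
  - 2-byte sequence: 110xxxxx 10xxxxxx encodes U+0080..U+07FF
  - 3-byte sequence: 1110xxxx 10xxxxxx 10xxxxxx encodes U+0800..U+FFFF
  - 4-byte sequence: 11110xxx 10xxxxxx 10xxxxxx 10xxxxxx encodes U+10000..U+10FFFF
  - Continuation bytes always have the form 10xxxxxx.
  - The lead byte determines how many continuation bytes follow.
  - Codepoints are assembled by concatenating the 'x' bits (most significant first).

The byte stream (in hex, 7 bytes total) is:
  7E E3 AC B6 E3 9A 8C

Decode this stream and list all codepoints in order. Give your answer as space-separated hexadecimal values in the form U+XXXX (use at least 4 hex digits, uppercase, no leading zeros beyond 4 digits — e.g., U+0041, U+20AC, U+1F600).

Answer: U+007E U+3B36 U+368C

Derivation:
Byte[0]=7E: 1-byte ASCII. cp=U+007E
Byte[1]=E3: 3-byte lead, need 2 cont bytes. acc=0x3
Byte[2]=AC: continuation. acc=(acc<<6)|0x2C=0xEC
Byte[3]=B6: continuation. acc=(acc<<6)|0x36=0x3B36
Completed: cp=U+3B36 (starts at byte 1)
Byte[4]=E3: 3-byte lead, need 2 cont bytes. acc=0x3
Byte[5]=9A: continuation. acc=(acc<<6)|0x1A=0xDA
Byte[6]=8C: continuation. acc=(acc<<6)|0x0C=0x368C
Completed: cp=U+368C (starts at byte 4)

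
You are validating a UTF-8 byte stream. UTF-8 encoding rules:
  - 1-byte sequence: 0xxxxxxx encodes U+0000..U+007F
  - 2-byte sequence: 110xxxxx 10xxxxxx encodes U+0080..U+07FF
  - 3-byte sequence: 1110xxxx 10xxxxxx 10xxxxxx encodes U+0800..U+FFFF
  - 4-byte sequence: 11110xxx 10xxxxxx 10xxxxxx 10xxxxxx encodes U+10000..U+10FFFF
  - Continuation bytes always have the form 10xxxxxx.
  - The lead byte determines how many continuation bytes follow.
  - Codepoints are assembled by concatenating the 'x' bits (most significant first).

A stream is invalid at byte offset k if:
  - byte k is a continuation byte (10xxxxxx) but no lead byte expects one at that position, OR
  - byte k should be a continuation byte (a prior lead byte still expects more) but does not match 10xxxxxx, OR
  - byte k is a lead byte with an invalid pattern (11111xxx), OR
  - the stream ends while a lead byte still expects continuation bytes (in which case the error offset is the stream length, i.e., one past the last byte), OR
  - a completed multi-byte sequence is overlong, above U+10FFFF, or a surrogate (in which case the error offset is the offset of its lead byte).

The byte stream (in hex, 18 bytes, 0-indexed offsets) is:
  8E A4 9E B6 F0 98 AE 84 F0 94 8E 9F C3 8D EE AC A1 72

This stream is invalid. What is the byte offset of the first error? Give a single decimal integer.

Byte[0]=8E: INVALID lead byte (not 0xxx/110x/1110/11110)

Answer: 0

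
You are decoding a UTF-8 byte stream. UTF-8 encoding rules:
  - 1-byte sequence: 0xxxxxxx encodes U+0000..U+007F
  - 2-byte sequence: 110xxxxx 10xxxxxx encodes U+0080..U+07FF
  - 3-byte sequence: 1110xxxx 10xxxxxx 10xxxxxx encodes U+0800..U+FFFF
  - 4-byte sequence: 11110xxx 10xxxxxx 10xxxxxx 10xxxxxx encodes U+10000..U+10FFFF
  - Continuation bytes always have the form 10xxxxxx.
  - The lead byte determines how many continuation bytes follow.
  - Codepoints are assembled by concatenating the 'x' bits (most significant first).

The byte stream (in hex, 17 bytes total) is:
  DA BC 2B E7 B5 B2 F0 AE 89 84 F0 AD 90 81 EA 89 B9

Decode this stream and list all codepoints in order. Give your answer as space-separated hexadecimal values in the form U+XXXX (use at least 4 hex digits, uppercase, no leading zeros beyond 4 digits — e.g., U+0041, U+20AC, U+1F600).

Byte[0]=DA: 2-byte lead, need 1 cont bytes. acc=0x1A
Byte[1]=BC: continuation. acc=(acc<<6)|0x3C=0x6BC
Completed: cp=U+06BC (starts at byte 0)
Byte[2]=2B: 1-byte ASCII. cp=U+002B
Byte[3]=E7: 3-byte lead, need 2 cont bytes. acc=0x7
Byte[4]=B5: continuation. acc=(acc<<6)|0x35=0x1F5
Byte[5]=B2: continuation. acc=(acc<<6)|0x32=0x7D72
Completed: cp=U+7D72 (starts at byte 3)
Byte[6]=F0: 4-byte lead, need 3 cont bytes. acc=0x0
Byte[7]=AE: continuation. acc=(acc<<6)|0x2E=0x2E
Byte[8]=89: continuation. acc=(acc<<6)|0x09=0xB89
Byte[9]=84: continuation. acc=(acc<<6)|0x04=0x2E244
Completed: cp=U+2E244 (starts at byte 6)
Byte[10]=F0: 4-byte lead, need 3 cont bytes. acc=0x0
Byte[11]=AD: continuation. acc=(acc<<6)|0x2D=0x2D
Byte[12]=90: continuation. acc=(acc<<6)|0x10=0xB50
Byte[13]=81: continuation. acc=(acc<<6)|0x01=0x2D401
Completed: cp=U+2D401 (starts at byte 10)
Byte[14]=EA: 3-byte lead, need 2 cont bytes. acc=0xA
Byte[15]=89: continuation. acc=(acc<<6)|0x09=0x289
Byte[16]=B9: continuation. acc=(acc<<6)|0x39=0xA279
Completed: cp=U+A279 (starts at byte 14)

Answer: U+06BC U+002B U+7D72 U+2E244 U+2D401 U+A279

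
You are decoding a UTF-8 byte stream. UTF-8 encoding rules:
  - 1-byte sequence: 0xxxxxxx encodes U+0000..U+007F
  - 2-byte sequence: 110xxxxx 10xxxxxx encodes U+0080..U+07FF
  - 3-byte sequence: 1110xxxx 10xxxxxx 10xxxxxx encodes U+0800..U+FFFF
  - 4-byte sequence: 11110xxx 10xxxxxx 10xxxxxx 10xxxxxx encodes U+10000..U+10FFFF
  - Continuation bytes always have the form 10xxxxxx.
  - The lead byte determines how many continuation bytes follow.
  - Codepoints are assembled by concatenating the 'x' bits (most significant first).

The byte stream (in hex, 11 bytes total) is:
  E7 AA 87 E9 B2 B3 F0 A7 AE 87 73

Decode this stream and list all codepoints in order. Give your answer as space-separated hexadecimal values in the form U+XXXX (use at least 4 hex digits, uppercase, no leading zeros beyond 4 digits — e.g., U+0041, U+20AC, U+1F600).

Answer: U+7A87 U+9CB3 U+27B87 U+0073

Derivation:
Byte[0]=E7: 3-byte lead, need 2 cont bytes. acc=0x7
Byte[1]=AA: continuation. acc=(acc<<6)|0x2A=0x1EA
Byte[2]=87: continuation. acc=(acc<<6)|0x07=0x7A87
Completed: cp=U+7A87 (starts at byte 0)
Byte[3]=E9: 3-byte lead, need 2 cont bytes. acc=0x9
Byte[4]=B2: continuation. acc=(acc<<6)|0x32=0x272
Byte[5]=B3: continuation. acc=(acc<<6)|0x33=0x9CB3
Completed: cp=U+9CB3 (starts at byte 3)
Byte[6]=F0: 4-byte lead, need 3 cont bytes. acc=0x0
Byte[7]=A7: continuation. acc=(acc<<6)|0x27=0x27
Byte[8]=AE: continuation. acc=(acc<<6)|0x2E=0x9EE
Byte[9]=87: continuation. acc=(acc<<6)|0x07=0x27B87
Completed: cp=U+27B87 (starts at byte 6)
Byte[10]=73: 1-byte ASCII. cp=U+0073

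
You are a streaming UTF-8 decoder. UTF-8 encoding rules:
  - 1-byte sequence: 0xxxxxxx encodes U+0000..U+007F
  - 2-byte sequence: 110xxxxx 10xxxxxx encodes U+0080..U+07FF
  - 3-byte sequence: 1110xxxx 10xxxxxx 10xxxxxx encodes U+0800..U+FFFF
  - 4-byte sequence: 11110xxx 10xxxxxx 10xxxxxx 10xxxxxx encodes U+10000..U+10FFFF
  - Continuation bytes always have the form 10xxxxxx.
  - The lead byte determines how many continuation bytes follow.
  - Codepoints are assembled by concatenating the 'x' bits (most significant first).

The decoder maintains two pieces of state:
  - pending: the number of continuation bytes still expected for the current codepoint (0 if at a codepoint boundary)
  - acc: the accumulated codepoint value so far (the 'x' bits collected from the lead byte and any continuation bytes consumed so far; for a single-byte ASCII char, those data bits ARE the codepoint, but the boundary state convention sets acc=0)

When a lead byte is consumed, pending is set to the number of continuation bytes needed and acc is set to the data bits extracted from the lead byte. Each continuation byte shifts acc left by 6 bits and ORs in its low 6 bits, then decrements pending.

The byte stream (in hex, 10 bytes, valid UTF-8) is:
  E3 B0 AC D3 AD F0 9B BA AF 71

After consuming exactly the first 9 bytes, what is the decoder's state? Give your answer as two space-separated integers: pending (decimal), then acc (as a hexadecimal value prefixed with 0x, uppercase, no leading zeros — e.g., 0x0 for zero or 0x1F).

Byte[0]=E3: 3-byte lead. pending=2, acc=0x3
Byte[1]=B0: continuation. acc=(acc<<6)|0x30=0xF0, pending=1
Byte[2]=AC: continuation. acc=(acc<<6)|0x2C=0x3C2C, pending=0
Byte[3]=D3: 2-byte lead. pending=1, acc=0x13
Byte[4]=AD: continuation. acc=(acc<<6)|0x2D=0x4ED, pending=0
Byte[5]=F0: 4-byte lead. pending=3, acc=0x0
Byte[6]=9B: continuation. acc=(acc<<6)|0x1B=0x1B, pending=2
Byte[7]=BA: continuation. acc=(acc<<6)|0x3A=0x6FA, pending=1
Byte[8]=AF: continuation. acc=(acc<<6)|0x2F=0x1BEAF, pending=0

Answer: 0 0x1BEAF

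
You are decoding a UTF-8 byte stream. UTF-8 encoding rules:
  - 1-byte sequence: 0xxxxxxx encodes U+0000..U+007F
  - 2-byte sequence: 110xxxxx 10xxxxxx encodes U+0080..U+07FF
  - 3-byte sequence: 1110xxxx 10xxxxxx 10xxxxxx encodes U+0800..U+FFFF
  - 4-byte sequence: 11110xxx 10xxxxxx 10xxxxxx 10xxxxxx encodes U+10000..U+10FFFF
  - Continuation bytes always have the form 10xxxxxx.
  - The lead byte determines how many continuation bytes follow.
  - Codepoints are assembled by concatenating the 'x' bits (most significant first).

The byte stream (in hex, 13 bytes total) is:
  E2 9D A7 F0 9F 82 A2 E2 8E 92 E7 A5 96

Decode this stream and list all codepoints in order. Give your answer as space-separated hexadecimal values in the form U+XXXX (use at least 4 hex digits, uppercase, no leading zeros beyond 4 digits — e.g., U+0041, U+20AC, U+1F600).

Byte[0]=E2: 3-byte lead, need 2 cont bytes. acc=0x2
Byte[1]=9D: continuation. acc=(acc<<6)|0x1D=0x9D
Byte[2]=A7: continuation. acc=(acc<<6)|0x27=0x2767
Completed: cp=U+2767 (starts at byte 0)
Byte[3]=F0: 4-byte lead, need 3 cont bytes. acc=0x0
Byte[4]=9F: continuation. acc=(acc<<6)|0x1F=0x1F
Byte[5]=82: continuation. acc=(acc<<6)|0x02=0x7C2
Byte[6]=A2: continuation. acc=(acc<<6)|0x22=0x1F0A2
Completed: cp=U+1F0A2 (starts at byte 3)
Byte[7]=E2: 3-byte lead, need 2 cont bytes. acc=0x2
Byte[8]=8E: continuation. acc=(acc<<6)|0x0E=0x8E
Byte[9]=92: continuation. acc=(acc<<6)|0x12=0x2392
Completed: cp=U+2392 (starts at byte 7)
Byte[10]=E7: 3-byte lead, need 2 cont bytes. acc=0x7
Byte[11]=A5: continuation. acc=(acc<<6)|0x25=0x1E5
Byte[12]=96: continuation. acc=(acc<<6)|0x16=0x7956
Completed: cp=U+7956 (starts at byte 10)

Answer: U+2767 U+1F0A2 U+2392 U+7956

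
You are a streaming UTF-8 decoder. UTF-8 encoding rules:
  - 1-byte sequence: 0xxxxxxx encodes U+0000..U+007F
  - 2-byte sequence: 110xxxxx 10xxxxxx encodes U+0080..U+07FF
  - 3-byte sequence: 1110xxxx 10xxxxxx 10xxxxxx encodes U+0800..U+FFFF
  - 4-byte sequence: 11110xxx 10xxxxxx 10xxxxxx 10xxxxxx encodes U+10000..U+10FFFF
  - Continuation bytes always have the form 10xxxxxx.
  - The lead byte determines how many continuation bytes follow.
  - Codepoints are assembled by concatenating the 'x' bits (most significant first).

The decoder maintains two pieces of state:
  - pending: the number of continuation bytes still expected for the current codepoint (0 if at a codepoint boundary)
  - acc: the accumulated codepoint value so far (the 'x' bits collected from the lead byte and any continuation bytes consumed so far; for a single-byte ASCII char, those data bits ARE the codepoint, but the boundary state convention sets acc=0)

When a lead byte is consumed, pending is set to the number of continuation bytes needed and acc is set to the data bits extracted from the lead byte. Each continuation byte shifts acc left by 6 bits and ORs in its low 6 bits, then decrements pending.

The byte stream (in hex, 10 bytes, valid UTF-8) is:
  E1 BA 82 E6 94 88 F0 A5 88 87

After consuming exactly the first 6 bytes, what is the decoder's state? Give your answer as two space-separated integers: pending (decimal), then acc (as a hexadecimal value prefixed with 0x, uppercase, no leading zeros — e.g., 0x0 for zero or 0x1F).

Answer: 0 0x6508

Derivation:
Byte[0]=E1: 3-byte lead. pending=2, acc=0x1
Byte[1]=BA: continuation. acc=(acc<<6)|0x3A=0x7A, pending=1
Byte[2]=82: continuation. acc=(acc<<6)|0x02=0x1E82, pending=0
Byte[3]=E6: 3-byte lead. pending=2, acc=0x6
Byte[4]=94: continuation. acc=(acc<<6)|0x14=0x194, pending=1
Byte[5]=88: continuation. acc=(acc<<6)|0x08=0x6508, pending=0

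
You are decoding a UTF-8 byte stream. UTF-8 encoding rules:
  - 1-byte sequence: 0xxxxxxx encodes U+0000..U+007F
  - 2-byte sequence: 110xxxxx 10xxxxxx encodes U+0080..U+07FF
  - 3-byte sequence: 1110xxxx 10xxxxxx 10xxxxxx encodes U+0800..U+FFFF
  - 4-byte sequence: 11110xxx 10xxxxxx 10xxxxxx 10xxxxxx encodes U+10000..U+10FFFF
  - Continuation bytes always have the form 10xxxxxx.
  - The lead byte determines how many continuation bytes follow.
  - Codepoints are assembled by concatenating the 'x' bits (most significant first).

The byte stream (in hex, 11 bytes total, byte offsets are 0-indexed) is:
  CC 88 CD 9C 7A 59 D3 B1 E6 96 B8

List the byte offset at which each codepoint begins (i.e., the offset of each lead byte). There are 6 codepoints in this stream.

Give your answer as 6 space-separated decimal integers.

Answer: 0 2 4 5 6 8

Derivation:
Byte[0]=CC: 2-byte lead, need 1 cont bytes. acc=0xC
Byte[1]=88: continuation. acc=(acc<<6)|0x08=0x308
Completed: cp=U+0308 (starts at byte 0)
Byte[2]=CD: 2-byte lead, need 1 cont bytes. acc=0xD
Byte[3]=9C: continuation. acc=(acc<<6)|0x1C=0x35C
Completed: cp=U+035C (starts at byte 2)
Byte[4]=7A: 1-byte ASCII. cp=U+007A
Byte[5]=59: 1-byte ASCII. cp=U+0059
Byte[6]=D3: 2-byte lead, need 1 cont bytes. acc=0x13
Byte[7]=B1: continuation. acc=(acc<<6)|0x31=0x4F1
Completed: cp=U+04F1 (starts at byte 6)
Byte[8]=E6: 3-byte lead, need 2 cont bytes. acc=0x6
Byte[9]=96: continuation. acc=(acc<<6)|0x16=0x196
Byte[10]=B8: continuation. acc=(acc<<6)|0x38=0x65B8
Completed: cp=U+65B8 (starts at byte 8)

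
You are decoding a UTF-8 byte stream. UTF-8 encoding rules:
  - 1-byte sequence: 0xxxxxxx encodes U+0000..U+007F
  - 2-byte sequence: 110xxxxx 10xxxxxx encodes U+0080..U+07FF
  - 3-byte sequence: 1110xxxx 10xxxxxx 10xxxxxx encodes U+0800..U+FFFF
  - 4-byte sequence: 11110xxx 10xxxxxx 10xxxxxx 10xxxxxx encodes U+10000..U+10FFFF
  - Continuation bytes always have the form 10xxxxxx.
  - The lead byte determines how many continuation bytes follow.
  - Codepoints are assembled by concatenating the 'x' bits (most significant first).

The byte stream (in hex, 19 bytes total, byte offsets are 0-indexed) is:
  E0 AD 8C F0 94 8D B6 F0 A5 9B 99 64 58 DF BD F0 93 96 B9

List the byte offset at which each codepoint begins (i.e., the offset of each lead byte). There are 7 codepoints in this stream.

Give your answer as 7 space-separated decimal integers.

Answer: 0 3 7 11 12 13 15

Derivation:
Byte[0]=E0: 3-byte lead, need 2 cont bytes. acc=0x0
Byte[1]=AD: continuation. acc=(acc<<6)|0x2D=0x2D
Byte[2]=8C: continuation. acc=(acc<<6)|0x0C=0xB4C
Completed: cp=U+0B4C (starts at byte 0)
Byte[3]=F0: 4-byte lead, need 3 cont bytes. acc=0x0
Byte[4]=94: continuation. acc=(acc<<6)|0x14=0x14
Byte[5]=8D: continuation. acc=(acc<<6)|0x0D=0x50D
Byte[6]=B6: continuation. acc=(acc<<6)|0x36=0x14376
Completed: cp=U+14376 (starts at byte 3)
Byte[7]=F0: 4-byte lead, need 3 cont bytes. acc=0x0
Byte[8]=A5: continuation. acc=(acc<<6)|0x25=0x25
Byte[9]=9B: continuation. acc=(acc<<6)|0x1B=0x95B
Byte[10]=99: continuation. acc=(acc<<6)|0x19=0x256D9
Completed: cp=U+256D9 (starts at byte 7)
Byte[11]=64: 1-byte ASCII. cp=U+0064
Byte[12]=58: 1-byte ASCII. cp=U+0058
Byte[13]=DF: 2-byte lead, need 1 cont bytes. acc=0x1F
Byte[14]=BD: continuation. acc=(acc<<6)|0x3D=0x7FD
Completed: cp=U+07FD (starts at byte 13)
Byte[15]=F0: 4-byte lead, need 3 cont bytes. acc=0x0
Byte[16]=93: continuation. acc=(acc<<6)|0x13=0x13
Byte[17]=96: continuation. acc=(acc<<6)|0x16=0x4D6
Byte[18]=B9: continuation. acc=(acc<<6)|0x39=0x135B9
Completed: cp=U+135B9 (starts at byte 15)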